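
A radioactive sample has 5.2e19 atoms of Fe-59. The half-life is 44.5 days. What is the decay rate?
A = λN = 8.1e17 decays/day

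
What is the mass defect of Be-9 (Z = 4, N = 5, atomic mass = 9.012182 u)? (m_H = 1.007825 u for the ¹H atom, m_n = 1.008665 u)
Δm = Z·m_H + N·m_n − M = 0.06244 u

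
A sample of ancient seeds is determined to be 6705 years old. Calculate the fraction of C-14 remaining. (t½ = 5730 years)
N/N₀ = (1/2)^(t/t½) = 0.4444 = 44.4%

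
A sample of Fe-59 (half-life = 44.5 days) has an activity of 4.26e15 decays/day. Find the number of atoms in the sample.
N = A/λ = 2.735e17 atoms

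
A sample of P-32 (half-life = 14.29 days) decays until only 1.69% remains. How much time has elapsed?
t = t½ × log₂(N₀/N) = 84.12 days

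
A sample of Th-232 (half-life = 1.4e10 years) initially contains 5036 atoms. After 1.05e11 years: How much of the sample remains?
N = N₀(1/2)^(t/t½) = 27.82 atoms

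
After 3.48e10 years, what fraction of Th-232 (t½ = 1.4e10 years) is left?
N/N₀ = (1/2)^(t/t½) = 0.1785 = 17.9%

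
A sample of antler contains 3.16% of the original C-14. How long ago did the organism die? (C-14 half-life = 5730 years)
Age = t½ × log₂(1/ratio) = 28560 years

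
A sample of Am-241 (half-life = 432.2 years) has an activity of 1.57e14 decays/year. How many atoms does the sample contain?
N = A/λ = 9.789e16 atoms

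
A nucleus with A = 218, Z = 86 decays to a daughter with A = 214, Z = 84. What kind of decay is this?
ΔA = -4, ΔZ = -2 ⇒ alpha decay (α)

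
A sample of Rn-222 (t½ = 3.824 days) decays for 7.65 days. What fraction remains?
N/N₀ = (1/2)^(t/t½) = 0.2499 = 25%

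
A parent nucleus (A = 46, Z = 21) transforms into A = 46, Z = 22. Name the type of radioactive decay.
ΔA = 0, ΔZ = +1 ⇒ beta-minus decay (β⁻)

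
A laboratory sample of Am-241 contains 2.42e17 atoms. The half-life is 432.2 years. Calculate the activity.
A = λN = 3.881e14 decays/year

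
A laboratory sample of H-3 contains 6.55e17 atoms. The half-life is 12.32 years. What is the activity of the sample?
A = λN = 3.685e16 decays/year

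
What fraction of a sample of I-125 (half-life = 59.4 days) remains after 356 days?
N/N₀ = (1/2)^(t/t½) = 0.0157 = 1.57%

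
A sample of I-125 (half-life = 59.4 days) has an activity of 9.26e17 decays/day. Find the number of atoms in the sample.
N = A/λ = 7.935e19 atoms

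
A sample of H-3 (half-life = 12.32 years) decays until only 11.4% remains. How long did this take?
t = t½ × log₂(N₀/N) = 38.6 years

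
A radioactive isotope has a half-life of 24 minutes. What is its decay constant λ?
λ = ln(2)/t½ = 0.02888 minute⁻¹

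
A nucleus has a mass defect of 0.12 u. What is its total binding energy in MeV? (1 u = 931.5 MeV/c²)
B.E. = Δm × 931.5 = 111.8 MeV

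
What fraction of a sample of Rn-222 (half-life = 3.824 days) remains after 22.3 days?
N/N₀ = (1/2)^(t/t½) = 0.01756 = 1.76%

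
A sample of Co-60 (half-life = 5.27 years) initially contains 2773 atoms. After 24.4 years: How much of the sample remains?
N = N₀(1/2)^(t/t½) = 112 atoms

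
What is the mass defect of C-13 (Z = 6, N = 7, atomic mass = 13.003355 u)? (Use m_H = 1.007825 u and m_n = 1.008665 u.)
Δm = Z·m_H + N·m_n − M = 0.1043 u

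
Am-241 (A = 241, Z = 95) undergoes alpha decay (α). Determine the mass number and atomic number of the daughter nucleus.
Daughter: A = 237, Z = 93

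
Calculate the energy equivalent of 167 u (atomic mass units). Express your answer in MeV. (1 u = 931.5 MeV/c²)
E = mc² = 1.556e5 MeV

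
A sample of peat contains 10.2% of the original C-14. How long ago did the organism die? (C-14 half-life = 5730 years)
Age = t½ × log₂(1/ratio) = 18870 years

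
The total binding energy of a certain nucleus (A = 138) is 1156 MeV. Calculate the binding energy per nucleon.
B.E./A = 1156/138 = 8.377 MeV/nucleon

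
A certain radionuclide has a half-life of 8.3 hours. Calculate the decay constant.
λ = ln(2)/t½ = 0.08351 hour⁻¹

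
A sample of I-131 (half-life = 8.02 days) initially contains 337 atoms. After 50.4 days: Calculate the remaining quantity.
N = N₀(1/2)^(t/t½) = 4.324 atoms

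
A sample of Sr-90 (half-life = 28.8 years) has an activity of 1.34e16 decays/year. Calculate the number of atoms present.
N = A/λ = 5.568e17 atoms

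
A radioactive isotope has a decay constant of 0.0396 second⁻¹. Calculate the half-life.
t½ = ln(2)/λ = 17.5 seconds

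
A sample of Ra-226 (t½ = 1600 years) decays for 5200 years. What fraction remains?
N/N₀ = (1/2)^(t/t½) = 0.1051 = 10.5%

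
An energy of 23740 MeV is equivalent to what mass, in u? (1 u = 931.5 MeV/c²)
m = E/c² = 25.49 u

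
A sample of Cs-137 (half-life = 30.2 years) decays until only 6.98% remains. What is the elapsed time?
t = t½ × log₂(N₀/N) = 116 years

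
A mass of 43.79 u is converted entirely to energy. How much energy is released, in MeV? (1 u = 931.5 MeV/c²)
E = mc² = 40790 MeV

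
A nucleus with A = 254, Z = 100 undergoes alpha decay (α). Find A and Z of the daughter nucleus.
Daughter: A = 250, Z = 98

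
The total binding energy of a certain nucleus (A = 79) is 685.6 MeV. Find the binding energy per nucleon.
B.E./A = 685.6/79 = 8.678 MeV/nucleon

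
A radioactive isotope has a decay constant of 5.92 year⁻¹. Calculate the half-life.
t½ = ln(2)/λ = 0.1171 years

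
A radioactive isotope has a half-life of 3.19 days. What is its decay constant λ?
λ = ln(2)/t½ = 0.2173 day⁻¹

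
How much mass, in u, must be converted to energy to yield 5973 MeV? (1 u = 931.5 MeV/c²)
m = E/c² = 6.412 u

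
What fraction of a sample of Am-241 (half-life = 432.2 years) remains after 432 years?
N/N₀ = (1/2)^(t/t½) = 0.5002 = 50%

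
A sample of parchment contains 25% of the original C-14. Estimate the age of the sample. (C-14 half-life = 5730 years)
Age = t½ × log₂(1/ratio) = 11460 years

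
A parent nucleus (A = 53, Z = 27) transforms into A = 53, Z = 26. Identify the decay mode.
ΔA = 0, ΔZ = -1 ⇒ beta-plus decay (β⁺) or electron capture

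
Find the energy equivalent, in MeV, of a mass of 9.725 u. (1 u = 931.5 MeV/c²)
E = mc² = 9059 MeV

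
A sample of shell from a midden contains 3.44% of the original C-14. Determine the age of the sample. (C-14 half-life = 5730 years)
Age = t½ × log₂(1/ratio) = 27860 years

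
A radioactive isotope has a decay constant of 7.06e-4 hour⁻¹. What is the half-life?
t½ = ln(2)/λ = 981.8 hours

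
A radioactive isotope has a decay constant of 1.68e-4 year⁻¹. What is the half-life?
t½ = ln(2)/λ = 4126 years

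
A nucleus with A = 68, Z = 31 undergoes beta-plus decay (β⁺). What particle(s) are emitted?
β⁺: positron (e⁺) + neutrino (νₑ)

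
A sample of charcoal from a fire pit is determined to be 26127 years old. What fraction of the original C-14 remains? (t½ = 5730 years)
N/N₀ = (1/2)^(t/t½) = 0.0424 = 4.24%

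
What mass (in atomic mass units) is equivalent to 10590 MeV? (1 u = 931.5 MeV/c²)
m = E/c² = 11.37 u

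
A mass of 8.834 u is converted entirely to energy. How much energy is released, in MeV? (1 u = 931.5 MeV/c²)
E = mc² = 8229 MeV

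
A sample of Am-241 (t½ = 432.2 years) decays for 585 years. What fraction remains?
N/N₀ = (1/2)^(t/t½) = 0.3913 = 39.1%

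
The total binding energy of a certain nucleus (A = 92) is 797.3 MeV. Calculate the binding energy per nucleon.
B.E./A = 797.3/92 = 8.666 MeV/nucleon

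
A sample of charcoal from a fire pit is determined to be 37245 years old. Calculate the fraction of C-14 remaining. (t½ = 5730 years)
N/N₀ = (1/2)^(t/t½) = 0.01105 = 1.1%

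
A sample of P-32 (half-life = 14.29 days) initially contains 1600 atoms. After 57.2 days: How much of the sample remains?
N = N₀(1/2)^(t/t½) = 99.81 atoms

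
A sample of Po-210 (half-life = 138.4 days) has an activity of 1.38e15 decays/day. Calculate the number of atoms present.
N = A/λ = 2.755e17 atoms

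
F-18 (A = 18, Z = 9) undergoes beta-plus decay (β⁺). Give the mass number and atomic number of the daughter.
Daughter: A = 18, Z = 8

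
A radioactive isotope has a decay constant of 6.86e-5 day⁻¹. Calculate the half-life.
t½ = ln(2)/λ = 10100 days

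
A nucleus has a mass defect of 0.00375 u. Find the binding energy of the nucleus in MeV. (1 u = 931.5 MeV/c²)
B.E. = Δm × 931.5 = 3.493 MeV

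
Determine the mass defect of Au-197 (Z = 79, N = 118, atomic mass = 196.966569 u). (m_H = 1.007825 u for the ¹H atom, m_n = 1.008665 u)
Δm = Z·m_H + N·m_n − M = 1.674 u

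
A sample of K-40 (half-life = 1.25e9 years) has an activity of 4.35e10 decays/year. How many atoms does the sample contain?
N = A/λ = 7.845e19 atoms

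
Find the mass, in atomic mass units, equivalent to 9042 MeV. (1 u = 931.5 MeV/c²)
m = E/c² = 9.707 u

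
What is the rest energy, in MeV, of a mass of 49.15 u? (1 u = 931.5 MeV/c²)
E = mc² = 45780 MeV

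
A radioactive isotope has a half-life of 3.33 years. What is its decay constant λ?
λ = ln(2)/t½ = 0.2082 year⁻¹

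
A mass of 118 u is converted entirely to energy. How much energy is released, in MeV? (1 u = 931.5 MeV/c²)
E = mc² = 1.099e5 MeV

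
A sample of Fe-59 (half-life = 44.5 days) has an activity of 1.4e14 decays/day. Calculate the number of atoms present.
N = A/λ = 8.988e15 atoms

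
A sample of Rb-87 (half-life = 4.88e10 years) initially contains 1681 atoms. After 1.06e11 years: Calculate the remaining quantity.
N = N₀(1/2)^(t/t½) = 373 atoms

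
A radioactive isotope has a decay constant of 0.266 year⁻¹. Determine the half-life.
t½ = ln(2)/λ = 2.606 years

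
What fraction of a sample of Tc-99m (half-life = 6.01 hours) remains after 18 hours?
N/N₀ = (1/2)^(t/t½) = 0.1254 = 12.5%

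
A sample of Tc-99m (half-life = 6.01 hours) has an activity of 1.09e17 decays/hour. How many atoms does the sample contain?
N = A/λ = 9.451e17 atoms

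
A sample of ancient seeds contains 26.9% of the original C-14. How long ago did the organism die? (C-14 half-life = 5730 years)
Age = t½ × log₂(1/ratio) = 10850 years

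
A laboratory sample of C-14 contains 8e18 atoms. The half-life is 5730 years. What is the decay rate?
A = λN = 9.677e14 decays/year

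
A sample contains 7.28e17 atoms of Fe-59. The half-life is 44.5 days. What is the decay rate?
A = λN = 1.134e16 decays/day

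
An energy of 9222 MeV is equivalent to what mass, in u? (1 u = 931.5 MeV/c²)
m = E/c² = 9.9 u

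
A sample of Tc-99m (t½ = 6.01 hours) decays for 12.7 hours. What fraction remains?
N/N₀ = (1/2)^(t/t½) = 0.2311 = 23.1%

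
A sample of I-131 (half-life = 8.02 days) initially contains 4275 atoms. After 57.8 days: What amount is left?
N = N₀(1/2)^(t/t½) = 28.93 atoms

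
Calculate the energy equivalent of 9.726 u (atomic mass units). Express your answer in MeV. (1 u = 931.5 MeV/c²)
E = mc² = 9060 MeV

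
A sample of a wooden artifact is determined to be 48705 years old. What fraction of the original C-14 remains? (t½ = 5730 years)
N/N₀ = (1/2)^(t/t½) = 0.002762 = 0.276%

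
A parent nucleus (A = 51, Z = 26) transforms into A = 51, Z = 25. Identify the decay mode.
ΔA = 0, ΔZ = -1 ⇒ beta-plus decay (β⁺) or electron capture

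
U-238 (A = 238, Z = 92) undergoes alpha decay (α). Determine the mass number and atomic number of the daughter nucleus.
Daughter: A = 234, Z = 90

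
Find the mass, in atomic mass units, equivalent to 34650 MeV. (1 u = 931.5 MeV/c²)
m = E/c² = 37.2 u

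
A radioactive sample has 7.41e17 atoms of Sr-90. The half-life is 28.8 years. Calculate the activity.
A = λN = 1.783e16 decays/year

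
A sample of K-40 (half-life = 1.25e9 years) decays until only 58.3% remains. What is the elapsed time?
t = t½ × log₂(N₀/N) = 9.73e8 years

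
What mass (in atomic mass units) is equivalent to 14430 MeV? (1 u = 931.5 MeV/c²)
m = E/c² = 15.49 u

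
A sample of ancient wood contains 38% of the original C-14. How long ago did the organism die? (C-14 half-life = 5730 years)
Age = t½ × log₂(1/ratio) = 7999 years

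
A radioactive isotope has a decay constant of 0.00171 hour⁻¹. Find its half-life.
t½ = ln(2)/λ = 405.3 hours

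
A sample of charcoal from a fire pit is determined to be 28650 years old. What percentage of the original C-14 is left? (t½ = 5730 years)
N/N₀ = (1/2)^(t/t½) = 0.03125 = 3.12%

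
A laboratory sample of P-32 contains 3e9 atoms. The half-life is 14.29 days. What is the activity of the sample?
A = λN = 1.455e8 decays/day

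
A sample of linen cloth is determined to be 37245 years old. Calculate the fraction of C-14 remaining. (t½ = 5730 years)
N/N₀ = (1/2)^(t/t½) = 0.01105 = 1.1%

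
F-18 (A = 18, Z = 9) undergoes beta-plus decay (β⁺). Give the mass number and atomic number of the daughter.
Daughter: A = 18, Z = 8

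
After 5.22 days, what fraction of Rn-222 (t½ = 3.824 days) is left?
N/N₀ = (1/2)^(t/t½) = 0.3882 = 38.8%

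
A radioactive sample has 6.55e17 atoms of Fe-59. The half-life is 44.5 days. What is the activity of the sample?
A = λN = 1.02e16 decays/day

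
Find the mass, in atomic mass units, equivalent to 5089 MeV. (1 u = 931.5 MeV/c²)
m = E/c² = 5.463 u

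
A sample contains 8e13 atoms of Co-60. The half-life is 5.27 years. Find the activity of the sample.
A = λN = 1.052e13 decays/year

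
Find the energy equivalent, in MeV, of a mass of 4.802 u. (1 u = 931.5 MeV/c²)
E = mc² = 4473 MeV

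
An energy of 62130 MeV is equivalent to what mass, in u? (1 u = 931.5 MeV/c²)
m = E/c² = 66.7 u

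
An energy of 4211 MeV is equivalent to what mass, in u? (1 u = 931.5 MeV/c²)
m = E/c² = 4.521 u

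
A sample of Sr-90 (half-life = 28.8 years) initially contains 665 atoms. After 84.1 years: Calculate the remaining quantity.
N = N₀(1/2)^(t/t½) = 87.86 atoms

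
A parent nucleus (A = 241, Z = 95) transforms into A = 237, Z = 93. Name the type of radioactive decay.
ΔA = -4, ΔZ = -2 ⇒ alpha decay (α)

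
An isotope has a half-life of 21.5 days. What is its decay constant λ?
λ = ln(2)/t½ = 0.03224 day⁻¹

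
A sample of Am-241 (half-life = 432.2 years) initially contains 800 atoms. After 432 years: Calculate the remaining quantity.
N = N₀(1/2)^(t/t½) = 400.1 atoms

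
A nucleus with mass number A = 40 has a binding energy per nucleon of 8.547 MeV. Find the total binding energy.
B.E. = 8.547 × 40 = 341.9 MeV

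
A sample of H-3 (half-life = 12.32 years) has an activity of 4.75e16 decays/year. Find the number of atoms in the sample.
N = A/λ = 8.443e17 atoms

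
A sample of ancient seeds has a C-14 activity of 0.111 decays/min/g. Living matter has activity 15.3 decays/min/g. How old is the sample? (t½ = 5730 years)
Age = t½ × log₂(A₀/A) = 40720 years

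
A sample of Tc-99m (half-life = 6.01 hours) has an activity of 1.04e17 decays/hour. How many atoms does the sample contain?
N = A/λ = 9.017e17 atoms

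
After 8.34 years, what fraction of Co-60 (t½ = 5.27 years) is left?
N/N₀ = (1/2)^(t/t½) = 0.3339 = 33.4%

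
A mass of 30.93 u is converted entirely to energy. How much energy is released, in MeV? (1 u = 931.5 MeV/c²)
E = mc² = 28810 MeV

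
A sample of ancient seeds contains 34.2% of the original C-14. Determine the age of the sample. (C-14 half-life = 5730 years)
Age = t½ × log₂(1/ratio) = 8870 years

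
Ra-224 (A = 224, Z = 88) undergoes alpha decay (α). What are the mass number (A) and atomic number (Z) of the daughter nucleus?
Daughter: A = 220, Z = 86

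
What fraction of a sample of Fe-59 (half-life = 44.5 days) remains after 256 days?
N/N₀ = (1/2)^(t/t½) = 0.01855 = 1.85%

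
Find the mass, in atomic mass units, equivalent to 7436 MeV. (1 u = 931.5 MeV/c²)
m = E/c² = 7.983 u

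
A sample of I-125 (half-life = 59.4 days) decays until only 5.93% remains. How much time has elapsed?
t = t½ × log₂(N₀/N) = 242.1 days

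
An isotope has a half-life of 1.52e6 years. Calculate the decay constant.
λ = ln(2)/t½ = 4.56e-7 year⁻¹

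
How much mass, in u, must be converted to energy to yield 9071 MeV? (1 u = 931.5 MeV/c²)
m = E/c² = 9.738 u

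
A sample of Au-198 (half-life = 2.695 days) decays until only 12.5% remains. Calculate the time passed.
t = t½ × log₂(N₀/N) = 8.085 days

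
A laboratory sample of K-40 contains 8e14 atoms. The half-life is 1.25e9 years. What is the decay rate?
A = λN = 4.436e5 decays/year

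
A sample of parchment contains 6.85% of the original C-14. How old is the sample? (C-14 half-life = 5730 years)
Age = t½ × log₂(1/ratio) = 22160 years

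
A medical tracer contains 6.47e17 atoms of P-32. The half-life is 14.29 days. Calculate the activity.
A = λN = 3.138e16 decays/day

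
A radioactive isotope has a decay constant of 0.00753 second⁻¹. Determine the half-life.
t½ = ln(2)/λ = 92.05 seconds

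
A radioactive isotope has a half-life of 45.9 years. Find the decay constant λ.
λ = ln(2)/t½ = 0.0151 year⁻¹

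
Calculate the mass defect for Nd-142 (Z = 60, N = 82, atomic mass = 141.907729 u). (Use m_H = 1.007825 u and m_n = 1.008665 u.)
Δm = Z·m_H + N·m_n − M = 1.272 u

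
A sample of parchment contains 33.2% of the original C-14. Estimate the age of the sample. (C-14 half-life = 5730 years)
Age = t½ × log₂(1/ratio) = 9115 years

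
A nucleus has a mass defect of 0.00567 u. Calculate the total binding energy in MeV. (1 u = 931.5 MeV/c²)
B.E. = Δm × 931.5 = 5.282 MeV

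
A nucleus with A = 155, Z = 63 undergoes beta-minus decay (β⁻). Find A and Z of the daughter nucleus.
Daughter: A = 155, Z = 64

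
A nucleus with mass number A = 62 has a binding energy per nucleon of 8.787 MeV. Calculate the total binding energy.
B.E. = 8.787 × 62 = 544.8 MeV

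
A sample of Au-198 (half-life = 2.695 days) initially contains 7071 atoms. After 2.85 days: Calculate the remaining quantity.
N = N₀(1/2)^(t/t½) = 3397 atoms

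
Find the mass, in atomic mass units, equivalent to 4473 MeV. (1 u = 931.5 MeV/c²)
m = E/c² = 4.802 u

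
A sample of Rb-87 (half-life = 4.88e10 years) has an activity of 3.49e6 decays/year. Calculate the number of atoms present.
N = A/λ = 2.457e17 atoms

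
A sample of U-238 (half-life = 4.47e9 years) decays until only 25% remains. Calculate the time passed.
t = t½ × log₂(N₀/N) = 8.94e9 years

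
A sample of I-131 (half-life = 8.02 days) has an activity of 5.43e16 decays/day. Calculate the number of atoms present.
N = A/λ = 6.283e17 atoms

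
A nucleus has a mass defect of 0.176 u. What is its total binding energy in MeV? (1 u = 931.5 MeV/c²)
B.E. = Δm × 931.5 = 163.9 MeV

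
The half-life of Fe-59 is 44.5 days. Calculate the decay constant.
λ = ln(2)/t½ = 0.01558 day⁻¹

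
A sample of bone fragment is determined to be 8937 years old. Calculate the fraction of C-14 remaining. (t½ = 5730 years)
N/N₀ = (1/2)^(t/t½) = 0.3392 = 33.9%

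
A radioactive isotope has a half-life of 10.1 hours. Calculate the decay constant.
λ = ln(2)/t½ = 0.06863 hour⁻¹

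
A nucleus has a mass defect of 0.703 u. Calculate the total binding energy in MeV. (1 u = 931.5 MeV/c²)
B.E. = Δm × 931.5 = 654.8 MeV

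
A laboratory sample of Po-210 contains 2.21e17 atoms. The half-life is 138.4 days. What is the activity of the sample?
A = λN = 1.107e15 decays/day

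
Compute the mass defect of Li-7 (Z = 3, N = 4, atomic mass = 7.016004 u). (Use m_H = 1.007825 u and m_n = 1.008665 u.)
Δm = Z·m_H + N·m_n − M = 0.04213 u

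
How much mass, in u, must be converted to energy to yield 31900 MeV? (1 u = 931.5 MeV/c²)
m = E/c² = 34.25 u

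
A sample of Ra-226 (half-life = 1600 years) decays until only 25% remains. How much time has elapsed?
t = t½ × log₂(N₀/N) = 3200 years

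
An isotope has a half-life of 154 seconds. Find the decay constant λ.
λ = ln(2)/t½ = 0.004501 second⁻¹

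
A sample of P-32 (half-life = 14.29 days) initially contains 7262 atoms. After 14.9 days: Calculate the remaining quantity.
N = N₀(1/2)^(t/t½) = 3525 atoms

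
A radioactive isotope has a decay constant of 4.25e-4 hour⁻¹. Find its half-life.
t½ = ln(2)/λ = 1631 hours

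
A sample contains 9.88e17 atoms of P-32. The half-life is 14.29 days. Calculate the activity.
A = λN = 4.792e16 decays/day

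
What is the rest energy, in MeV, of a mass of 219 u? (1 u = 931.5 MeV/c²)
E = mc² = 2.04e5 MeV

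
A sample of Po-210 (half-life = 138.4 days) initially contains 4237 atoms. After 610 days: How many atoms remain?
N = N₀(1/2)^(t/t½) = 199.6 atoms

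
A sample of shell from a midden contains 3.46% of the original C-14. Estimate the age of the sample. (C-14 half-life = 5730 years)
Age = t½ × log₂(1/ratio) = 27810 years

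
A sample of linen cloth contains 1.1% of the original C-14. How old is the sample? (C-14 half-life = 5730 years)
Age = t½ × log₂(1/ratio) = 37280 years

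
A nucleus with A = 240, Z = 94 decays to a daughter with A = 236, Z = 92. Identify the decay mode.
ΔA = -4, ΔZ = -2 ⇒ alpha decay (α)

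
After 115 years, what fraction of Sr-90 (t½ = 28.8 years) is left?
N/N₀ = (1/2)^(t/t½) = 0.0628 = 6.28%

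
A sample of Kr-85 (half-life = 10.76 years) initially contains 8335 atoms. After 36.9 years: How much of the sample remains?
N = N₀(1/2)^(t/t½) = 773.7 atoms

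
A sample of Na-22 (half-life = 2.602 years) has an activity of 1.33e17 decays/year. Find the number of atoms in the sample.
N = A/λ = 4.993e17 atoms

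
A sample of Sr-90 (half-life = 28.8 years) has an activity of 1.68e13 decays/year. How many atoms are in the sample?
N = A/λ = 6.98e14 atoms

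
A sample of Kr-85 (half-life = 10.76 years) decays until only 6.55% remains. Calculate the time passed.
t = t½ × log₂(N₀/N) = 42.31 years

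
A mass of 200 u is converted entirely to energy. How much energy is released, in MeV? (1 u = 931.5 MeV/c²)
E = mc² = 1.863e5 MeV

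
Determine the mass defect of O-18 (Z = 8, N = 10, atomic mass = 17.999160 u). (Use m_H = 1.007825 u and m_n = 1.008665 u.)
Δm = Z·m_H + N·m_n − M = 0.1501 u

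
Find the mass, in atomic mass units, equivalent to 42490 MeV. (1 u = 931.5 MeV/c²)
m = E/c² = 45.61 u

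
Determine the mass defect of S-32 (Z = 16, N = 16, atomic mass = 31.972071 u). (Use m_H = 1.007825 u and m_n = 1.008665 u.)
Δm = Z·m_H + N·m_n − M = 0.2918 u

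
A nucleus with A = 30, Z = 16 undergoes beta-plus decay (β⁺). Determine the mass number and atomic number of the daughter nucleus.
Daughter: A = 30, Z = 15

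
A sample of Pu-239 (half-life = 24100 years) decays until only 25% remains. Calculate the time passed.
t = t½ × log₂(N₀/N) = 48200 years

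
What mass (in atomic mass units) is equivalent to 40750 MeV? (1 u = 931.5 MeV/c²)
m = E/c² = 43.75 u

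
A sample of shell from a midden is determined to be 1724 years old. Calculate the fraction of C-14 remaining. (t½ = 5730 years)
N/N₀ = (1/2)^(t/t½) = 0.8118 = 81.2%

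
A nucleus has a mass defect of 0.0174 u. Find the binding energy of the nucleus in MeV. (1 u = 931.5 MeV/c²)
B.E. = Δm × 931.5 = 16.21 MeV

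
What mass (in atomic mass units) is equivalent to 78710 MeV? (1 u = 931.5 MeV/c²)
m = E/c² = 84.5 u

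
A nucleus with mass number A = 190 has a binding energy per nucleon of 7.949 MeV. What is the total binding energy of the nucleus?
B.E. = 7.949 × 190 = 1510 MeV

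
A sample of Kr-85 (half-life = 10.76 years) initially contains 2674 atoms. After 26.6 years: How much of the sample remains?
N = N₀(1/2)^(t/t½) = 481.9 atoms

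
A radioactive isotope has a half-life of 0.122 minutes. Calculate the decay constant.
λ = ln(2)/t½ = 5.682 minute⁻¹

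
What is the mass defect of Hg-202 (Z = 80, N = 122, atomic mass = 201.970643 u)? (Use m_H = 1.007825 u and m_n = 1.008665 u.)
Δm = Z·m_H + N·m_n − M = 1.712 u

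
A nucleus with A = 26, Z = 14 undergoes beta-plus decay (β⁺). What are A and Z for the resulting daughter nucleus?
Daughter: A = 26, Z = 13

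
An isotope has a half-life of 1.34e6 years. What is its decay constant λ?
λ = ln(2)/t½ = 5.173e-7 year⁻¹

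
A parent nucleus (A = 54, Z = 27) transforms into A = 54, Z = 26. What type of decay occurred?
ΔA = 0, ΔZ = -1 ⇒ beta-plus decay (β⁺) or electron capture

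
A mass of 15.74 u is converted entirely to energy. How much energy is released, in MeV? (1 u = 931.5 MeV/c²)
E = mc² = 14660 MeV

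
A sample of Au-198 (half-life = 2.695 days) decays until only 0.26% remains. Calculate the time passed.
t = t½ × log₂(N₀/N) = 23.14 days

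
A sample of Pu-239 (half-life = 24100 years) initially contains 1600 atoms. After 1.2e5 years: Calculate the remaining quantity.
N = N₀(1/2)^(t/t½) = 50.72 atoms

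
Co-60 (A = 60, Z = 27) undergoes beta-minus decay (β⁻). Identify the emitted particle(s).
β⁻: electron (e⁻) + antineutrino (ν̄ₑ)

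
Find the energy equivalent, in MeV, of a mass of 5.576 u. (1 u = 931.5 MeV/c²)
E = mc² = 5194 MeV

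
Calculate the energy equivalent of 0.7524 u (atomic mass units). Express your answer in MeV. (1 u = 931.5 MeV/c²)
E = mc² = 700.9 MeV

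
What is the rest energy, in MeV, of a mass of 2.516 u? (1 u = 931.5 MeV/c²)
E = mc² = 2344 MeV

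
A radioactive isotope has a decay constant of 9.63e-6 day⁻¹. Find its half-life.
t½ = ln(2)/λ = 71980 days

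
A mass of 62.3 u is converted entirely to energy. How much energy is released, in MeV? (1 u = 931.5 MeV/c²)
E = mc² = 58030 MeV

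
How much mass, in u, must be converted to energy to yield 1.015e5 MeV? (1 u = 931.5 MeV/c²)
m = E/c² = 109 u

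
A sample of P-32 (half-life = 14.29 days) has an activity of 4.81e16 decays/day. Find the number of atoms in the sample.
N = A/λ = 9.916e17 atoms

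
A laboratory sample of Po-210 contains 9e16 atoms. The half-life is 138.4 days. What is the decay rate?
A = λN = 4.507e14 decays/day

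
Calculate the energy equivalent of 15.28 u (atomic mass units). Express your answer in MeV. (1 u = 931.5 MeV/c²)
E = mc² = 14230 MeV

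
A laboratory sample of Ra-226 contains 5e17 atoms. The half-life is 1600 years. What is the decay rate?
A = λN = 2.166e14 decays/year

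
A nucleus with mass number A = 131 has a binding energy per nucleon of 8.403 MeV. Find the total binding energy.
B.E. = 8.403 × 131 = 1101 MeV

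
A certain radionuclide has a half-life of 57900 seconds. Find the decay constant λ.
λ = ln(2)/t½ = 1.197e-5 second⁻¹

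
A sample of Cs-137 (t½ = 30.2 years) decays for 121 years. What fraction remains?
N/N₀ = (1/2)^(t/t½) = 0.06221 = 6.22%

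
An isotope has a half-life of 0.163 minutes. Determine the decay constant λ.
λ = ln(2)/t½ = 4.252 minute⁻¹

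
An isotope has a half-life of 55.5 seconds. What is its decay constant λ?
λ = ln(2)/t½ = 0.01249 second⁻¹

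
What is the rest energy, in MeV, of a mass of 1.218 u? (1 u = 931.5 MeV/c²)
E = mc² = 1135 MeV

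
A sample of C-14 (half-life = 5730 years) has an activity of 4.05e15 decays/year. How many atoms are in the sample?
N = A/λ = 3.348e19 atoms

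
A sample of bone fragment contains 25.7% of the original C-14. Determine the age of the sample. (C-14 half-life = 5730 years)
Age = t½ × log₂(1/ratio) = 11230 years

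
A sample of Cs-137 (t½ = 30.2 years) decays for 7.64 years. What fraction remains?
N/N₀ = (1/2)^(t/t½) = 0.8392 = 83.9%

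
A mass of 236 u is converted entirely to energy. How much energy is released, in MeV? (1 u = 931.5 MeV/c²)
E = mc² = 2.198e5 MeV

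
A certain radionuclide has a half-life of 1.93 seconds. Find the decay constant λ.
λ = ln(2)/t½ = 0.3591 second⁻¹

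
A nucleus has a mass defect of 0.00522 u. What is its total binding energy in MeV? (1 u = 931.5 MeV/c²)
B.E. = Δm × 931.5 = 4.862 MeV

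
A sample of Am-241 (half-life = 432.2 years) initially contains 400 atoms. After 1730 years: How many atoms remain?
N = N₀(1/2)^(t/t½) = 24.95 atoms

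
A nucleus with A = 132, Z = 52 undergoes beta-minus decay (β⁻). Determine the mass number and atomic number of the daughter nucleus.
Daughter: A = 132, Z = 53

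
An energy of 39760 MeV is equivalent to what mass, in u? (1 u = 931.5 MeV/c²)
m = E/c² = 42.68 u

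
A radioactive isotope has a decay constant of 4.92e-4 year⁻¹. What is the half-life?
t½ = ln(2)/λ = 1409 years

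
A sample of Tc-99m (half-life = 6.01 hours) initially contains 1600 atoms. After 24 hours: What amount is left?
N = N₀(1/2)^(t/t½) = 100.5 atoms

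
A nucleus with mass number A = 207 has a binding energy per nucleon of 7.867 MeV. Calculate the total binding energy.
B.E. = 7.867 × 207 = 1628 MeV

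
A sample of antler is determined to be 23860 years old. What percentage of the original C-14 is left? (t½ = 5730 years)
N/N₀ = (1/2)^(t/t½) = 0.05578 = 5.58%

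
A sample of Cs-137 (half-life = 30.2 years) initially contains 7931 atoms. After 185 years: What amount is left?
N = N₀(1/2)^(t/t½) = 113.6 atoms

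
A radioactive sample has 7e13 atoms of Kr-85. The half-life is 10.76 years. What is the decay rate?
A = λN = 4.509e12 decays/year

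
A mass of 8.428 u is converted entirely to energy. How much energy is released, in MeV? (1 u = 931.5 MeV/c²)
E = mc² = 7851 MeV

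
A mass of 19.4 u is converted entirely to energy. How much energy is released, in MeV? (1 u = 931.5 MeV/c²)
E = mc² = 18070 MeV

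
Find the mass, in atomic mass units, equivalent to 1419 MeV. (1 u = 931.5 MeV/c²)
m = E/c² = 1.523 u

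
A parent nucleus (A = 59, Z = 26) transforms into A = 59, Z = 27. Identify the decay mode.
ΔA = 0, ΔZ = +1 ⇒ beta-minus decay (β⁻)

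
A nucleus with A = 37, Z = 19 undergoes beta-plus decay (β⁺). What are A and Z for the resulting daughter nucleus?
Daughter: A = 37, Z = 18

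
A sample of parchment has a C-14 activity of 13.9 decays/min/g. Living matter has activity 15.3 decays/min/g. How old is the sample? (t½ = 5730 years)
Age = t½ × log₂(A₀/A) = 793.3 years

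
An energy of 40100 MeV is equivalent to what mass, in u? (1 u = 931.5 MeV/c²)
m = E/c² = 43.05 u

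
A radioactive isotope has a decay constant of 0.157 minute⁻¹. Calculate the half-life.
t½ = ln(2)/λ = 4.415 minutes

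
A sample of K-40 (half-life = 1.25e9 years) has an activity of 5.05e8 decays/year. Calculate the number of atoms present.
N = A/λ = 9.107e17 atoms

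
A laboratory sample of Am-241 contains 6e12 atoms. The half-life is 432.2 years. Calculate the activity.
A = λN = 9.623e9 decays/year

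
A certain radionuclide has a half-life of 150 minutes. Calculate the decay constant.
λ = ln(2)/t½ = 0.004621 minute⁻¹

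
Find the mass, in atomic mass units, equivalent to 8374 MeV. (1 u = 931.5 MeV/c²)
m = E/c² = 8.99 u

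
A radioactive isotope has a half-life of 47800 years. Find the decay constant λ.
λ = ln(2)/t½ = 1.45e-5 year⁻¹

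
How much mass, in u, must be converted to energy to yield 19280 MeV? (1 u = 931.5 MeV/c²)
m = E/c² = 20.7 u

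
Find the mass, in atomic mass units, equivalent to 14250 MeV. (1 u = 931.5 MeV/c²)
m = E/c² = 15.3 u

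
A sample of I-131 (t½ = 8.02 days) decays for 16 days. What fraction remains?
N/N₀ = (1/2)^(t/t½) = 0.2509 = 25.1%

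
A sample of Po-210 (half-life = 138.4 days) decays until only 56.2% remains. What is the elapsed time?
t = t½ × log₂(N₀/N) = 115.1 days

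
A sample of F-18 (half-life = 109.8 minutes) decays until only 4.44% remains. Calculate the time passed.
t = t½ × log₂(N₀/N) = 493.4 minutes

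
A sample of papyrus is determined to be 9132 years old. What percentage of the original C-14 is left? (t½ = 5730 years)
N/N₀ = (1/2)^(t/t½) = 0.3313 = 33.1%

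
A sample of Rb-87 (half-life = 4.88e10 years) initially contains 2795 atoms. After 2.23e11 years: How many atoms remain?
N = N₀(1/2)^(t/t½) = 117.7 atoms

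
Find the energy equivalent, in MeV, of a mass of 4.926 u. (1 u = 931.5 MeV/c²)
E = mc² = 4589 MeV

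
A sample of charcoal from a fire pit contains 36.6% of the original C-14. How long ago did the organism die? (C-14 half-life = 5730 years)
Age = t½ × log₂(1/ratio) = 8309 years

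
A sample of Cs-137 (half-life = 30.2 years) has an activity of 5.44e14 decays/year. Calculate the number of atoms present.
N = A/λ = 2.37e16 atoms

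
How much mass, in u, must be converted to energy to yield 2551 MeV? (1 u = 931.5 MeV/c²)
m = E/c² = 2.739 u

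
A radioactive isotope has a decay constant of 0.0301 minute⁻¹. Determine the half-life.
t½ = ln(2)/λ = 23.03 minutes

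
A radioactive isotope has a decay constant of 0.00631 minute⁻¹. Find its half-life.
t½ = ln(2)/λ = 109.8 minutes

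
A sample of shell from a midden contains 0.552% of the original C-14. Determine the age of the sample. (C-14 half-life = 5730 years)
Age = t½ × log₂(1/ratio) = 42980 years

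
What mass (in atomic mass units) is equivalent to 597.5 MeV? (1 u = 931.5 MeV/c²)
m = E/c² = 0.6414 u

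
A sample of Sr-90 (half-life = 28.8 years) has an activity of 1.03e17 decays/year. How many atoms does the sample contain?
N = A/λ = 4.28e18 atoms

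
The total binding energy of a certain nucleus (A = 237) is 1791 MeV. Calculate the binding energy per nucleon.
B.E./A = 1791/237 = 7.557 MeV/nucleon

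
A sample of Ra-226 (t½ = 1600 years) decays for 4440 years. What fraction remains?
N/N₀ = (1/2)^(t/t½) = 0.1461 = 14.6%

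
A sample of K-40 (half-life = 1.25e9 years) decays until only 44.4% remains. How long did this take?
t = t½ × log₂(N₀/N) = 1.464e9 years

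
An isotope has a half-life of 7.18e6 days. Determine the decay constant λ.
λ = ln(2)/t½ = 9.654e-8 day⁻¹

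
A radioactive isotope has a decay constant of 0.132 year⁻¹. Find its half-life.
t½ = ln(2)/λ = 5.251 years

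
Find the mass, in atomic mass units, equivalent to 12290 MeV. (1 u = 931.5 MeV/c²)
m = E/c² = 13.19 u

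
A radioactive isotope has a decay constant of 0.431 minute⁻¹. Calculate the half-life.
t½ = ln(2)/λ = 1.608 minutes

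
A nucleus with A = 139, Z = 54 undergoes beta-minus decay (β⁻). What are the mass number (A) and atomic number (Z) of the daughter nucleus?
Daughter: A = 139, Z = 55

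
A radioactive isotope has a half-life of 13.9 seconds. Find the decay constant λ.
λ = ln(2)/t½ = 0.04987 second⁻¹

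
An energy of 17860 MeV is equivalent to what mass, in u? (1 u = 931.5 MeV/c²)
m = E/c² = 19.17 u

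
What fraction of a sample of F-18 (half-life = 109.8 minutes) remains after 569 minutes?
N/N₀ = (1/2)^(t/t½) = 0.02754 = 2.75%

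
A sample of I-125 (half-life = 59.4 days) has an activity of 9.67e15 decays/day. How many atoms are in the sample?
N = A/λ = 8.287e17 atoms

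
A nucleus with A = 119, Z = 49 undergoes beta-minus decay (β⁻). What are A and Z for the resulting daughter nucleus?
Daughter: A = 119, Z = 50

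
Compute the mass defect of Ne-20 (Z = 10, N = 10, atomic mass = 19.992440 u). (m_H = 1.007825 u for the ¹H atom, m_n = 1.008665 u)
Δm = Z·m_H + N·m_n − M = 0.1725 u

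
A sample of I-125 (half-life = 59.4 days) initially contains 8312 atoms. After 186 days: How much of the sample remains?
N = N₀(1/2)^(t/t½) = 948.6 atoms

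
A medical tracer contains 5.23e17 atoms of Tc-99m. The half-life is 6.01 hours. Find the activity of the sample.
A = λN = 6.032e16 decays/hour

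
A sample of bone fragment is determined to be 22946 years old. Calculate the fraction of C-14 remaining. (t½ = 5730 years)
N/N₀ = (1/2)^(t/t½) = 0.0623 = 6.23%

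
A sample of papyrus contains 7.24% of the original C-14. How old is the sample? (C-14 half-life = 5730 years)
Age = t½ × log₂(1/ratio) = 21700 years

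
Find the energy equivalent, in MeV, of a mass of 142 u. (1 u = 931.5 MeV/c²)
E = mc² = 1.323e5 MeV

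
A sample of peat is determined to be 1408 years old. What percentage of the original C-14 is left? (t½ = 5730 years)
N/N₀ = (1/2)^(t/t½) = 0.8434 = 84.3%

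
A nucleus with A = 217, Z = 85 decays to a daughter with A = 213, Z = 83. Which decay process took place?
ΔA = -4, ΔZ = -2 ⇒ alpha decay (α)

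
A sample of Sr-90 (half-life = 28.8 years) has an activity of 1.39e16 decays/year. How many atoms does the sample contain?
N = A/λ = 5.775e17 atoms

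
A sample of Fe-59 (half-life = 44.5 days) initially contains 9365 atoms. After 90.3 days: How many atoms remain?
N = N₀(1/2)^(t/t½) = 2294 atoms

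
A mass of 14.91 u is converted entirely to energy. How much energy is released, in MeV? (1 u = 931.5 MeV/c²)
E = mc² = 13890 MeV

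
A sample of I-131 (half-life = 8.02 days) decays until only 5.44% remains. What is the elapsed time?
t = t½ × log₂(N₀/N) = 33.69 days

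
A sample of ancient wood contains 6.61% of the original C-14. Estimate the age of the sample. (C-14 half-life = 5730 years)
Age = t½ × log₂(1/ratio) = 22460 years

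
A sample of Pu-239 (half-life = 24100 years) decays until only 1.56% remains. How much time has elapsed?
t = t½ × log₂(N₀/N) = 1.447e5 years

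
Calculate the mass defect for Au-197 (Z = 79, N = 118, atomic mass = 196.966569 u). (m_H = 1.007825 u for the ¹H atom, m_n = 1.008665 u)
Δm = Z·m_H + N·m_n − M = 1.674 u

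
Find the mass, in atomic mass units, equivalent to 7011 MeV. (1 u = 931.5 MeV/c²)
m = E/c² = 7.527 u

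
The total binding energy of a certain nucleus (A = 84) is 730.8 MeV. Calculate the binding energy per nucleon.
B.E./A = 730.8/84 = 8.7 MeV/nucleon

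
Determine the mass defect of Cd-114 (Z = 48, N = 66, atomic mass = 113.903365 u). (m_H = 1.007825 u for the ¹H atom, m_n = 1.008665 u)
Δm = Z·m_H + N·m_n − M = 1.044 u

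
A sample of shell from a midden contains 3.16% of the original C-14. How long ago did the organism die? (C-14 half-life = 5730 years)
Age = t½ × log₂(1/ratio) = 28560 years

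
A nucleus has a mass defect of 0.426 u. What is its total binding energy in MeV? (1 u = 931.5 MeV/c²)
B.E. = Δm × 931.5 = 396.8 MeV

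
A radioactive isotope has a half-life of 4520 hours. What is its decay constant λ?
λ = ln(2)/t½ = 1.534e-4 hour⁻¹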